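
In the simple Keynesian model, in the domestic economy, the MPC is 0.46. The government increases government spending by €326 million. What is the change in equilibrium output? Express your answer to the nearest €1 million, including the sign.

Government-spending multiplier = 1/(1 − MPC) = 1/(1 − 0.46) = 1/0.54 ≈ 1.852.
ΔY = k × ΔG = (+€326 million) / 0.54 ≈ +€604 million.

+€604 million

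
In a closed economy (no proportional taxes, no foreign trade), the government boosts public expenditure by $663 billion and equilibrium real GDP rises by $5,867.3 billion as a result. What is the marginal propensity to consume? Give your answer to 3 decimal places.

0.887

Implied spending multiplier k = ΔY/ΔG = 5,867.3/663 ≈ 8.8496.
Since k = 1/(1 − MPC), MPC = 1 − 1/k = 1 − ΔG/ΔY = 1 − 663/5,867.3 ≈ 0.887.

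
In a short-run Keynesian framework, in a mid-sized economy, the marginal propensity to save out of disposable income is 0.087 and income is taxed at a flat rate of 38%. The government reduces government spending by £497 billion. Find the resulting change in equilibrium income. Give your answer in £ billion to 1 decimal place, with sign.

−£1,145.3 billion

MPC = 1 − MPS = 1 − 0.087 = 0.913.
Expenditure multiplier = 1/(1 − c(1−t)) = 1/(1 − 0.913×0.62) = 1/0.43394 ≈ 2.304.
ΔY = k × ΔG = (−£497 billion) / 0.43394 ≈ −£1,145.3 billion.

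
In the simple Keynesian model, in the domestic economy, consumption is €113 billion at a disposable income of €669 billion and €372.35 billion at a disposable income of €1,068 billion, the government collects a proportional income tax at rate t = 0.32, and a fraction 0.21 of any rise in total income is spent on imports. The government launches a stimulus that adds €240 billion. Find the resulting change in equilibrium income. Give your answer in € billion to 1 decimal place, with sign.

+€312.5 billion

MPC = ΔC/ΔYd = (372.35 − 113)/(1,068 − 669) = 259.35/399 = 0.65.
Expenditure multiplier = 1/(1 − c(1−t) + m) = 1/(1 − 0.65×0.68 + 0.21) = 1/0.768 ≈ 1.302.
ΔY = k × ΔG = (+€240 billion) / 0.768 = +€312.5 billion.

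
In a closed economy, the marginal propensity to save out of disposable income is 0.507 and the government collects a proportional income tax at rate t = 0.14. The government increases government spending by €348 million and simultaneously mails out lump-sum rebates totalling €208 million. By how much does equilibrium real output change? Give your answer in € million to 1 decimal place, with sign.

+€782.2 million

MPC = 1 − MPS = 1 − 0.507 = 0.493.
Expenditure multiplier = 1/(1 − c(1−t)) = 1/(1 − 0.493×0.86) = 1/0.57602 ≈ 1.736.
ΔG contributes k·ΔG = (+€348 million) / 0.57602 ≈ +€604.1 million.
ΔT of −€208 million changes first-round spending by −c·ΔT = +€102.544 million, contributing k·(−c·ΔT) = (+€102.544 million) / 0.57602 ≈ +€178 million.
Net ΔY = k(ΔG − c·ΔT) = (+€450.544 million) / 0.57602 ≈ +€782.2 million.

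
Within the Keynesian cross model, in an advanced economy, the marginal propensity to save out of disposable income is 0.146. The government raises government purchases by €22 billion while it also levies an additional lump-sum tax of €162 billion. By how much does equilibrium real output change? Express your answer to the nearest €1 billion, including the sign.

−€797 billion

MPC = 1 − MPS = 1 − 0.146 = 0.854.
Expenditure multiplier = 1/(1 − MPC) = 1/(1 − 0.854) = 1/0.146 ≈ 6.849.
ΔG contributes k·ΔG = (+€22 billion) / 0.146 ≈ +€150.7 billion.
ΔT of +€162 billion changes first-round spending by −c·ΔT = −€138.348 billion, contributing k·(−c·ΔT) = (−€138.348 billion) / 0.146 ≈ −€947.6 billion.
Net ΔY = k(ΔG − c·ΔT) = (−€116.348 billion) / 0.146 ≈ −€797 billion.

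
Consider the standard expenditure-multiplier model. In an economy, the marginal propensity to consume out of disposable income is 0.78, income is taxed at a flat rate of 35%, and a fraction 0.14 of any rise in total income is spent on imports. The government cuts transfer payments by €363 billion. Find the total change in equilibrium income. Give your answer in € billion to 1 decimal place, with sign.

The transfer change shifts disposable income by −€363 billion, so first-round consumption changes by c·ΔTR = 0.78 × (−€363 billion) = −€283.14 billion.
Expenditure multiplier = 1/(1 − c(1−t) + m) = 1/(1 − 0.78×0.65 + 0.14) = 1/0.633 ≈ 1.58.
The transfer multiplier is c × k ≈ 1.232, so ΔY = k × (c·ΔTR) = (−€283.14 billion) / 0.633 ≈ −€447.3 billion.

−€447.3 billion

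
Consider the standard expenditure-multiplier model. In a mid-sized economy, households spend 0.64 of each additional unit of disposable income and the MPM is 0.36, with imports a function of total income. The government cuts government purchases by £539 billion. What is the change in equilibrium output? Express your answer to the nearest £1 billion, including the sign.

Government-spending multiplier = 1/(1 − c + m) = 1/(1 − 0.64 + 0.36) = 1/0.72 ≈ 1.389.
ΔY = k × ΔG = (−£539 billion) / 0.72 ≈ −£749 billion.

−£749 billion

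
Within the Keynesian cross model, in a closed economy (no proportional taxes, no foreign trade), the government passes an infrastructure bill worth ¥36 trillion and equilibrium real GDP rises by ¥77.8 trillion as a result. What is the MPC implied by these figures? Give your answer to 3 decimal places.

Implied spending multiplier k = ΔY/ΔG = 77.8/36 ≈ 2.1611.
Since k = 1/(1 − MPC), MPC = 1 − 1/k = 1 − ΔG/ΔY = 1 − 36/77.8 ≈ 0.537.

0.537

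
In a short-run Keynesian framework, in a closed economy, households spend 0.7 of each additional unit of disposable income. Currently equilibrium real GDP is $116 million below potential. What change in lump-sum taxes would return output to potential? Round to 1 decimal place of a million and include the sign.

Spending multiplier = 1/(1 − MPC) = 1/(1 − 0.7) = 1/0.3 ≈ 3.333.
Tax multiplier = −c·k = −0.7/0.3 ≈ −2.333. Need ΔY = +$116 million, so ΔT = ΔY/(−c·k) = −(+$116 million) × 0.3 / 0.7 ≈ −$49.7 million.
The government should cut lump-sum taxes by $49.7 million.

−$49.7 million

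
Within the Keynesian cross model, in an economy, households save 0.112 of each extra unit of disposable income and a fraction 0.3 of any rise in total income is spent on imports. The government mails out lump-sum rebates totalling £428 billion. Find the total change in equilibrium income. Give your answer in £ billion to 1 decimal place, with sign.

MPC = 1 − MPS = 1 − 0.112 = 0.888.
A lump-sum tax change of −£428 billion shifts disposable income by +£428 billion; first-round consumption changes by −c × ΔT = −0.888 × (−£428 billion) = +£380.064 billion.
Expenditure multiplier = 1/(1 − c + m) = 1/(1 − 0.888 + 0.3) = 1/0.412 ≈ 2.427.
The tax multiplier is −c × k ≈ −2.155, so ΔY = k × (−c·ΔT) = (+£380.064 billion) / 0.412 ≈ +£922.5 billion.

+£922.5 billion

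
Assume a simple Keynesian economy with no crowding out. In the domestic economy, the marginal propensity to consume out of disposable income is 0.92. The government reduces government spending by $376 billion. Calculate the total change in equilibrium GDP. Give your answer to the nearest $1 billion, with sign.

Government-spending multiplier = 1/(1 − MPC) = 1/(1 − 0.92) = 1/0.08 = 12.5.
ΔY = k × ΔG = (−$376 billion) / 0.08 = −$4,700 billion.

−$4,700 billion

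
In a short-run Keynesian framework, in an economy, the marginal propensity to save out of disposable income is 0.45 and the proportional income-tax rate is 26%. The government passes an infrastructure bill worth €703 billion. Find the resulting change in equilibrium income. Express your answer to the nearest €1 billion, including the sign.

+€1,185 billion

MPC = 1 − MPS = 1 − 0.45 = 0.55.
Spending multiplier = 1/(1 − c(1−t)) = 1/(1 − 0.55×0.74) = 1/0.593 ≈ 1.686.
ΔY = k × ΔG = (+€703 billion) / 0.593 ≈ +€1,185 billion.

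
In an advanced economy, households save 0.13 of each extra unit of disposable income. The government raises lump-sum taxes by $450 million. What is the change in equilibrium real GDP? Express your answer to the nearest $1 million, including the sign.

−$3,012 million

MPC = 1 − MPS = 1 − 0.13 = 0.87.
A lump-sum tax change of +$450 million shifts disposable income by −$450 million; first-round consumption changes by −c × ΔT = −0.87 × (+$450 million) = −$391.5 million.
Expenditure multiplier = 1/(1 − MPC) = 1/(1 − 0.87) = 1/0.13 ≈ 7.692.
The tax multiplier is −c × k ≈ −6.692, so ΔY = k × (−c·ΔT) = (−$391.5 million) / 0.13 ≈ −$3,012 million.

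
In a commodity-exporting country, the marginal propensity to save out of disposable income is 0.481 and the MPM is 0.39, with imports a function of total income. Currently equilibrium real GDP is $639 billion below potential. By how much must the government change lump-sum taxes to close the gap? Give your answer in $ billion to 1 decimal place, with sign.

−$1,072.4 billion

MPC = 1 − MPS = 1 − 0.481 = 0.519.
Spending multiplier = 1/(1 − c + m) = 1/(1 − 0.519 + 0.39) = 1/0.871 ≈ 1.148.
Tax multiplier = −c·k = −0.519/0.871 ≈ −0.596. Need ΔY = +$639 billion, so ΔT = ΔY/(−c·k) = −(+$639 billion) × 0.871 / 0.519 ≈ −$1,072.4 billion.
The government should cut lump-sum taxes by $1,072.4 billion.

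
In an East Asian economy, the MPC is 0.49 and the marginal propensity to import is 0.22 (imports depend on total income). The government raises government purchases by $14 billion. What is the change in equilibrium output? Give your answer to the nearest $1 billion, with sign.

Expenditure multiplier = 1/(1 − c + m) = 1/(1 − 0.49 + 0.22) = 1/0.73 ≈ 1.37.
ΔY = k × ΔG = (+$14 billion) / 0.73 ≈ +$19 billion.

+$19 billion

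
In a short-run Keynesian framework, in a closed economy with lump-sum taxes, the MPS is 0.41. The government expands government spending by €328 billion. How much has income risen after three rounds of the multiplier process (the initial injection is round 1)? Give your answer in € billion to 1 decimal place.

€635.7 billion

MPC = 1 − MPS = 1 − 0.41 = 0.59.
Round 1 adds ΔG = €328 billion; each later round is MPC = 0.59 times the previous.
After 3 rounds: 328 + 193.52 + 114.1768 = ΔG·(1 − c^3)/(1 − c) = 328 × (1 − 0.205379)/0.41 ≈ €635.7 billion.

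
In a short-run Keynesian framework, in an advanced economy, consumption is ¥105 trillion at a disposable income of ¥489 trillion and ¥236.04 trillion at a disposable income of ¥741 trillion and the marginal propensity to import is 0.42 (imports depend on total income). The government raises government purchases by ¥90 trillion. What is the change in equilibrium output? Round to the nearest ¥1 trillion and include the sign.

MPC = ΔC/ΔYd = (236.04 − 105)/(741 − 489) = 131.04/252 = 0.52.
Government-spending multiplier = 1/(1 − c + m) = 1/(1 − 0.52 + 0.42) = 1/0.9 ≈ 1.111.
ΔY = k × ΔG = (+¥90 trillion) / 0.9 = +¥100 trillion.

+¥100 trillion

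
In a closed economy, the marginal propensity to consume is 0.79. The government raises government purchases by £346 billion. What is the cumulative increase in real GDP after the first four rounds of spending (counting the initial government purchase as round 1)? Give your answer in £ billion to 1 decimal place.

£1,005.9 billion

Round 1 adds ΔG = £346 billion; each later round is MPC = 0.79 times the previous.
After 4 rounds: 346 + 273.34 + 215.9386 + 170.591494 = ΔG·(1 − c^4)/(1 − c) = 346 × (1 − 0.38950081)/0.21 ≈ £1,005.9 billion.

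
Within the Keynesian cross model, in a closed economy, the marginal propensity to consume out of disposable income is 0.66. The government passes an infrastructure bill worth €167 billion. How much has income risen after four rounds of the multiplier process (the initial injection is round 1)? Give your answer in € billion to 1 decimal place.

Round 1 adds ΔG = €167 billion; each later round is MPC = 0.66 times the previous.
After 4 rounds: 167 + 110.22 + 72.7452 + 48.011832 = ΔG·(1 − c^4)/(1 − c) = 167 × (1 − 0.18974736)/0.34 ≈ €398 billion.

€398.0 billion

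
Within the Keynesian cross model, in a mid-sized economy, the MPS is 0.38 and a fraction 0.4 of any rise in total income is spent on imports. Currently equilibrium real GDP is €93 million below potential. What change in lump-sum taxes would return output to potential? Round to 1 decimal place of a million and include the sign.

MPC = 1 − MPS = 1 − 0.38 = 0.62.
Spending multiplier = 1/(1 − c + m) = 1/(1 − 0.62 + 0.4) = 1/0.78 ≈ 1.282.
Tax multiplier = −c·k = −0.62/0.78 ≈ −0.795. Need ΔY = +€93 million, so ΔT = ΔY/(−c·k) = −(+€93 million) × 0.78 / 0.62 = −€117 million.
The government should cut lump-sum taxes by €117 million.

−€117.0 million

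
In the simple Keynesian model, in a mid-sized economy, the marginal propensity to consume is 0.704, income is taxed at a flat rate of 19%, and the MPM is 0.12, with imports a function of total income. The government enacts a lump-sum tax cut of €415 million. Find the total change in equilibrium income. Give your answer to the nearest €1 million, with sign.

+€531 million

A lump-sum tax change of −€415 million shifts disposable income by +€415 million; first-round consumption changes by −c × ΔT = −0.704 × (−€415 million) = +€292.16 million.
Expenditure multiplier = 1/(1 − c(1−t) + m) = 1/(1 − 0.704×0.81 + 0.12) = 1/0.54976 ≈ 1.819.
The tax multiplier is −c × k ≈ −1.281, so ΔY = k × (−c·ΔT) = (+€292.16 million) / 0.54976 ≈ +€531 million.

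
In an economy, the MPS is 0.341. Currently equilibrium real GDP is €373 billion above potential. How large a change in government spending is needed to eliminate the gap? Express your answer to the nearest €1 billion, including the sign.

MPC = 1 − MPS = 1 − 0.341 = 0.659.
Spending multiplier = 1/(1 − MPC) = 1/(1 − 0.659) = 1/0.341 ≈ 2.933.
Need ΔY = −€373 billion, so ΔG = ΔY/k = (−€373 billion) × 0.341 ≈ −€127 billion.
The government should cut government spending by €127 billion.

−€127 billion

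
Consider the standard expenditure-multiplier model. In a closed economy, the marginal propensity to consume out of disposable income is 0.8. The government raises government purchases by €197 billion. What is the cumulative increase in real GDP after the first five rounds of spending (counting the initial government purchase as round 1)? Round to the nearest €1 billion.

Round 1 adds ΔG = €197 billion; each later round is MPC = 0.8 times the previous.
After 5 rounds: 197 + 157.6 + 126.08 + 100.864 + 80.6912 = ΔG·(1 − c^5)/(1 − c) = 197 × (1 − 0.32768)/0.2 ≈ €662 billion.

€662 billion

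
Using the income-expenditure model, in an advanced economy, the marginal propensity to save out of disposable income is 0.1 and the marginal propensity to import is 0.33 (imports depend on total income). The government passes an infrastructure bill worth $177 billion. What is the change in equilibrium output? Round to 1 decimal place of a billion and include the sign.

MPC = 1 − MPS = 1 − 0.1 = 0.9.
Spending multiplier = 1/(1 − c + m) = 1/(1 − 0.9 + 0.33) = 1/0.43 ≈ 2.326.
ΔY = k × ΔG = (+$177 billion) / 0.43 ≈ +$411.6 billion.

+$411.6 billion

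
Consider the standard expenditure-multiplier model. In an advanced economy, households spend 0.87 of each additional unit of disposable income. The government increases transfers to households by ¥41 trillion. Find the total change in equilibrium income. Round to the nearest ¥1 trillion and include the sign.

The transfer change shifts disposable income by +¥41 trillion, so first-round consumption changes by c·ΔTR = 0.87 × (+¥41 trillion) = +¥35.67 trillion.
Expenditure multiplier = 1/(1 − MPC) = 1/(1 − 0.87) = 1/0.13 ≈ 7.692.
The transfer multiplier is c × k ≈ 6.692, so ΔY = k × (c·ΔTR) = (+¥35.67 trillion) / 0.13 ≈ +¥274 trillion.

+¥274 trillion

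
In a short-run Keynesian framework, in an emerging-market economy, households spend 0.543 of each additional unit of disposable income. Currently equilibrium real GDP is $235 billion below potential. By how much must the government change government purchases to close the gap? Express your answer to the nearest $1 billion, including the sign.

+$107 billion

Spending multiplier = 1/(1 − MPC) = 1/(1 − 0.543) = 1/0.457 ≈ 2.188.
Need ΔY = +$235 billion, so ΔG = ΔY/k = (+$235 billion) × 0.457 ≈ +$107 billion.
The government should increase government purchases by $107 billion.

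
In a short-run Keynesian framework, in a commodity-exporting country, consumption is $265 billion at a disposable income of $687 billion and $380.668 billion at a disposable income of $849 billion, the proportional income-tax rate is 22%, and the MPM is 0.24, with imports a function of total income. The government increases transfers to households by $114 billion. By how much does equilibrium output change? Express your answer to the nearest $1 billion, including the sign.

+$119 billion

MPC = ΔC/ΔYd = (380.668 − 265)/(849 − 687) = 115.668/162 = 0.714.
The transfer change shifts disposable income by +$114 billion, so first-round consumption changes by c·ΔTR = 0.714 × (+$114 billion) = +$81.396 billion.
Expenditure multiplier = 1/(1 − c(1−t) + m) = 1/(1 − 0.714×0.78 + 0.24) = 1/0.68308 ≈ 1.464.
The transfer multiplier is c × k ≈ 1.045, so ΔY = k × (c·ΔTR) = (+$81.396 billion) / 0.68308 ≈ +$119 billion.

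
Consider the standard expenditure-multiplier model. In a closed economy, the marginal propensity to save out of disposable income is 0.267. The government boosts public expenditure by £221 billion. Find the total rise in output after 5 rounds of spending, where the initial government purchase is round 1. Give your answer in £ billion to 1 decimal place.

MPC = 1 − MPS = 1 − 0.267 = 0.733.
Round 1 adds ΔG = £221 billion; each later round is MPC = 0.733 times the previous.
After 5 rounds: 221 + 161.993 + 118.740869 + 87.037056977 + 63.798162764141 = ΔG·(1 − c^5)/(1 − c) = 221 × (1 − 0.211602051158893)/0.267 ≈ £652.6 billion.

£652.6 billion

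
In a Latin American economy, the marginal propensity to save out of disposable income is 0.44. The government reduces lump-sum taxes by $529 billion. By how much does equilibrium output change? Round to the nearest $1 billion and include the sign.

MPC = 1 − MPS = 1 − 0.44 = 0.56.
A lump-sum tax change of −$529 billion shifts disposable income by +$529 billion; first-round consumption changes by −c × ΔT = −0.56 × (−$529 billion) = +$296.24 billion.
Expenditure multiplier = 1/(1 − MPC) = 1/(1 − 0.56) = 1/0.44 ≈ 2.273.
The tax multiplier is −c × k ≈ −1.273, so ΔY = k × (−c·ΔT) = (+$296.24 billion) / 0.44 ≈ +$673 billion.

+$673 billion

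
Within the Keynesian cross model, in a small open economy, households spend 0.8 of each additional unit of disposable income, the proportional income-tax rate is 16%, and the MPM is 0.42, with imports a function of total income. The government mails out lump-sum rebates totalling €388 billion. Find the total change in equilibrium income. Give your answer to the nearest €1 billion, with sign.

+€415 billion

A lump-sum tax change of −€388 billion shifts disposable income by +€388 billion; first-round consumption changes by −c × ΔT = −0.8 × (−€388 billion) = +€310.4 billion.
Expenditure multiplier = 1/(1 − c(1−t) + m) = 1/(1 − 0.8×0.84 + 0.42) = 1/0.748 ≈ 1.337.
The tax multiplier is −c × k ≈ −1.07, so ΔY = k × (−c·ΔT) = (+€310.4 billion) / 0.748 ≈ +€415 billion.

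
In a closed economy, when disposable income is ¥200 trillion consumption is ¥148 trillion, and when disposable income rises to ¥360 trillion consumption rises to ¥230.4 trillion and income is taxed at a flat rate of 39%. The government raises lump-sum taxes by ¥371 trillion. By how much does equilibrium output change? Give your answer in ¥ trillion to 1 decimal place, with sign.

−¥278.6 trillion

MPC = ΔC/ΔYd = (230.4 − 148)/(360 − 200) = 82.4/160 = 0.515.
A lump-sum tax change of +¥371 trillion shifts disposable income by −¥371 trillion; first-round consumption changes by −c × ΔT = −0.515 × (+¥371 trillion) = −¥191.065 trillion.
Expenditure multiplier = 1/(1 − c(1−t)) = 1/(1 − 0.515×0.61) = 1/0.68585 ≈ 1.458.
The tax multiplier is −c × k ≈ −0.751, so ΔY = k × (−c·ΔT) = (−¥191.065 trillion) / 0.68585 ≈ −¥278.6 trillion.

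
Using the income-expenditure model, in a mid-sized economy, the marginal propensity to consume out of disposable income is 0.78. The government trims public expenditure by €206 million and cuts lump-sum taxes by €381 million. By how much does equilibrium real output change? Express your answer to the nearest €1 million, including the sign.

Expenditure multiplier = 1/(1 − MPC) = 1/(1 − 0.78) = 1/0.22 ≈ 4.545.
ΔG contributes k·ΔG = (−€206 million) / 0.22 ≈ −€936.4 million.
ΔT of −€381 million changes first-round spending by −c·ΔT = +€297.18 million, contributing k·(−c·ΔT) = (+€297.18 million) / 0.22 ≈ +€1,350.8 million.
Net ΔY = k(ΔG − c·ΔT) = (+€91.18 million) / 0.22 ≈ +€414 million.

+€414 million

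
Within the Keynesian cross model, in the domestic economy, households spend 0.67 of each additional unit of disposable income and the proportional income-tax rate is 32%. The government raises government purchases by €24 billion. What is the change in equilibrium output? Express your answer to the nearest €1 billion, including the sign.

Government-spending multiplier = 1/(1 − c(1−t)) = 1/(1 − 0.67×0.68) = 1/0.5444 ≈ 1.837.
ΔY = k × ΔG = (+€24 billion) / 0.5444 ≈ +€44 billion.

+€44 billion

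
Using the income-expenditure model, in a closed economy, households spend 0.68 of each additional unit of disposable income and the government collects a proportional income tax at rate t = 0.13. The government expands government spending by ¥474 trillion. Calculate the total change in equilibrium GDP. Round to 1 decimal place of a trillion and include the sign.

+¥1,160.6 trillion

Spending multiplier = 1/(1 − c(1−t)) = 1/(1 − 0.68×0.87) = 1/0.4084 ≈ 2.449.
ΔY = k × ΔG = (+¥474 trillion) / 0.4084 ≈ +¥1,160.6 trillion.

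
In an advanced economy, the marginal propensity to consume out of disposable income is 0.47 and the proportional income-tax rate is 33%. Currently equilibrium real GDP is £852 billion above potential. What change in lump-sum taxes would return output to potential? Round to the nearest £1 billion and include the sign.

+£1,242 billion

Spending multiplier = 1/(1 − c(1−t)) = 1/(1 − 0.47×0.67) = 1/0.6851 ≈ 1.46.
Tax multiplier = −c·k = −0.47/0.6851 ≈ −0.686. Need ΔY = −£852 billion, so ΔT = ΔY/(−c·k) = −(−£852 billion) × 0.6851 / 0.47 ≈ +£1,242 billion.
The government should raise lump-sum taxes by £1,242 billion.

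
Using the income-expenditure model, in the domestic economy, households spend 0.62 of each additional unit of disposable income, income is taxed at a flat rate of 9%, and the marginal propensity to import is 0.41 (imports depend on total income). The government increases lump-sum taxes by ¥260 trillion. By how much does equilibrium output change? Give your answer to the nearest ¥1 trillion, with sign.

−¥191 trillion

A lump-sum tax change of +¥260 trillion shifts disposable income by −¥260 trillion; first-round consumption changes by −c × ΔT = −0.62 × (+¥260 trillion) = −¥161.2 trillion.
Expenditure multiplier = 1/(1 − c(1−t) + m) = 1/(1 − 0.62×0.91 + 0.41) = 1/0.8458 ≈ 1.182.
The tax multiplier is −c × k ≈ −0.733, so ΔY = k × (−c·ΔT) = (−¥161.2 trillion) / 0.8458 ≈ −¥191 trillion.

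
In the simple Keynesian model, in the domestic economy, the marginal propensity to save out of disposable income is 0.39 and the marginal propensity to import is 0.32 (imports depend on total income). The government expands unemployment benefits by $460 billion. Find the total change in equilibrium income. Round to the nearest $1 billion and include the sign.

MPC = 1 − MPS = 1 − 0.39 = 0.61.
The transfer change shifts disposable income by +$460 billion, so first-round consumption changes by c·ΔTR = 0.61 × (+$460 billion) = +$280.6 billion.
Expenditure multiplier = 1/(1 − c + m) = 1/(1 − 0.61 + 0.32) = 1/0.71 ≈ 1.408.
The transfer multiplier is c × k ≈ 0.859, so ΔY = k × (c·ΔTR) = (+$280.6 billion) / 0.71 ≈ +$395 billion.

+$395 billion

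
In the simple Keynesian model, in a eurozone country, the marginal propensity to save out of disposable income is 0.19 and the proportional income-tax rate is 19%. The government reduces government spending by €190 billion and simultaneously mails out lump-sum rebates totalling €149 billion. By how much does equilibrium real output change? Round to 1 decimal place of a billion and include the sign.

MPC = 1 − MPS = 1 − 0.19 = 0.81.
Expenditure multiplier = 1/(1 − c(1−t)) = 1/(1 − 0.81×0.81) = 1/0.3439 ≈ 2.908.
ΔG contributes k·ΔG = (−€190 billion) / 0.3439 ≈ −€552.5 billion.
ΔT of −€149 billion changes first-round spending by −c·ΔT = +€120.69 billion, contributing k·(−c·ΔT) = (+€120.69 billion) / 0.3439 ≈ +€350.9 billion.
Net ΔY = k(ΔG − c·ΔT) = (−€69.31 billion) / 0.3439 ≈ −€201.5 billion.

−€201.5 billion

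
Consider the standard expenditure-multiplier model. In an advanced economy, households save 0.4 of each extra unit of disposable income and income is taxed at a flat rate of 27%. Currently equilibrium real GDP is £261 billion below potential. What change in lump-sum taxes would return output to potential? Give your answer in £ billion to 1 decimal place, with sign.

MPC = 1 − MPS = 1 − 0.4 = 0.6.
Spending multiplier = 1/(1 − c(1−t)) = 1/(1 − 0.6×0.73) = 1/0.562 ≈ 1.779.
Tax multiplier = −c·k = −0.6/0.562 ≈ −1.068. Need ΔY = +£261 billion, so ΔT = ΔY/(−c·k) = −(+£261 billion) × 0.562 / 0.6 ≈ −£244.5 billion.
The government should cut lump-sum taxes by £244.5 billion.

−£244.5 billion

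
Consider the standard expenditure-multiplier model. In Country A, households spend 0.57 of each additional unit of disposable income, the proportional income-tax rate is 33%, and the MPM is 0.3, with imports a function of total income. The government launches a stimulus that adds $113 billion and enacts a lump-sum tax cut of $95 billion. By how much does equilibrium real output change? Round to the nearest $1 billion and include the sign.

+$182 billion

Expenditure multiplier = 1/(1 − c(1−t) + m) = 1/(1 − 0.57×0.67 + 0.3) = 1/0.9181 ≈ 1.089.
ΔG contributes k·ΔG = (+$113 billion) / 0.9181 ≈ +$123.1 billion.
ΔT of −$95 billion changes first-round spending by −c·ΔT = +$54.15 billion, contributing k·(−c·ΔT) = (+$54.15 billion) / 0.9181 ≈ +$59 billion.
Net ΔY = k(ΔG − c·ΔT) = (+$167.15 billion) / 0.9181 ≈ +$182 billion.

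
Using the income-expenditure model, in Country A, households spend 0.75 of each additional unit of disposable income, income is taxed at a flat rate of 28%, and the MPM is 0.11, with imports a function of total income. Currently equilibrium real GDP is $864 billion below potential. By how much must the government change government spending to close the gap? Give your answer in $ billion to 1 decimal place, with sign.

+$492.5 billion

Spending multiplier = 1/(1 − c(1−t) + m) = 1/(1 − 0.75×0.72 + 0.11) = 1/0.57 ≈ 1.754.
Need ΔY = +$864 billion, so ΔG = ΔY/k = (+$864 billion) × 0.57 ≈ +$492.5 billion.
The government should increase government spending by $492.5 billion.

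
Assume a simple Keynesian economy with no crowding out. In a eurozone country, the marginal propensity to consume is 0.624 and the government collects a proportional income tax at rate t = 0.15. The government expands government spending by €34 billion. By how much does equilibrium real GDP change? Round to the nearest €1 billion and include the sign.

Spending multiplier = 1/(1 − c(1−t)) = 1/(1 − 0.624×0.85) = 1/0.4696 ≈ 2.129.
ΔY = k × ΔG = (+€34 billion) / 0.4696 ≈ +€72 billion.

+€72 billion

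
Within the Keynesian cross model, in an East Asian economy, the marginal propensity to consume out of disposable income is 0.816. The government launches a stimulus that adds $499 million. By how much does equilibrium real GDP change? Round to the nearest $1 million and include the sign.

+$2,712 million

Spending multiplier = 1/(1 − MPC) = 1/(1 − 0.816) = 1/0.184 ≈ 5.435.
ΔY = k × ΔG = (+$499 million) / 0.184 ≈ +$2,712 million.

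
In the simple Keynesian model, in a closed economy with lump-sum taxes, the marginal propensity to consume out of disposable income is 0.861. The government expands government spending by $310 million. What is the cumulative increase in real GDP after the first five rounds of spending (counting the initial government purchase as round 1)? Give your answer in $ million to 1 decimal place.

Round 1 adds ΔG = $310 million; each later round is MPC = 0.861 times the previous.
After 5 rounds: 310 + 266.91 + 229.80951 + 197.86598811 + 170.36261576271 = ΔG·(1 − c^5)/(1 − c) = 310 × (1 − 0.473168426360301)/0.139 ≈ $1,174.9 million.

$1,174.9 million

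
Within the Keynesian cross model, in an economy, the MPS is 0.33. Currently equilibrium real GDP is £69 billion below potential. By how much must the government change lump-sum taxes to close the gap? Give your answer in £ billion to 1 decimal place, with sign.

MPC = 1 − MPS = 1 − 0.33 = 0.67.
Spending multiplier = 1/(1 − MPC) = 1/(1 − 0.67) = 1/0.33 ≈ 3.03.
Tax multiplier = −c·k = −0.67/0.33 ≈ −2.03. Need ΔY = +£69 billion, so ΔT = ΔY/(−c·k) = −(+£69 billion) × 0.33 / 0.67 ≈ −£34 billion.
The government should cut lump-sum taxes by £34 billion.

−£34.0 billion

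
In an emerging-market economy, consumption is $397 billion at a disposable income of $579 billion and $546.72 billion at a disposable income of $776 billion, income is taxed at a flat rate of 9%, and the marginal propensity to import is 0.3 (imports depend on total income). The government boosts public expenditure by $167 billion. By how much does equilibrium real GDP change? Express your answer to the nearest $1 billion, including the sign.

MPC = ΔC/ΔYd = (546.72 − 397)/(776 − 579) = 149.72/197 = 0.76.
Expenditure multiplier = 1/(1 − c(1−t) + m) = 1/(1 − 0.76×0.91 + 0.3) = 1/0.6084 ≈ 1.644.
ΔY = k × ΔG = (+$167 billion) / 0.6084 ≈ +$274 billion.

+$274 billion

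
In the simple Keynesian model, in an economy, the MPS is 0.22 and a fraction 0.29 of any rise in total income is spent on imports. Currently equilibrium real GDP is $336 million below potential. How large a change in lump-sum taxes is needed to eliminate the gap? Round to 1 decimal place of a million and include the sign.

MPC = 1 − MPS = 1 − 0.22 = 0.78.
Spending multiplier = 1/(1 − c + m) = 1/(1 − 0.78 + 0.29) = 1/0.51 ≈ 1.961.
Tax multiplier = −c·k = −0.78/0.51 ≈ −1.529. Need ΔY = +$336 million, so ΔT = ΔY/(−c·k) = −(+$336 million) × 0.51 / 0.78 ≈ −$219.7 million.
The government should cut lump-sum taxes by $219.7 million.

−$219.7 million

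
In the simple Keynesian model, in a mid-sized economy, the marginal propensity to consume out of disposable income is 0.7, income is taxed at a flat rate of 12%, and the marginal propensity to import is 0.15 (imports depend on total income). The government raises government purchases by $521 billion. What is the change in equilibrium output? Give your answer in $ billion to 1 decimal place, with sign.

Spending multiplier = 1/(1 − c(1−t) + m) = 1/(1 − 0.7×0.88 + 0.15) = 1/0.534 ≈ 1.873.
ΔY = k × ΔG = (+$521 billion) / 0.534 ≈ +$975.7 billion.

+$975.7 billion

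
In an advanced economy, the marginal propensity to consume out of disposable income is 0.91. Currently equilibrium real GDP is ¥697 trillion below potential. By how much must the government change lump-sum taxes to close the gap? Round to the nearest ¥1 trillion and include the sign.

Spending multiplier = 1/(1 − MPC) = 1/(1 − 0.91) = 1/0.09 ≈ 11.111.
Tax multiplier = −c·k = −0.91/0.09 ≈ −10.111. Need ΔY = +¥697 trillion, so ΔT = ΔY/(−c·k) = −(+¥697 trillion) × 0.09 / 0.91 ≈ −¥69 trillion.
The government should cut lump-sum taxes by ¥69 trillion.

−¥69 trillion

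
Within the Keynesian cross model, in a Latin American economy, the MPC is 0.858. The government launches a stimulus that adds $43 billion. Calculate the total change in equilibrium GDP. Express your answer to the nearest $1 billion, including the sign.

Government-spending multiplier = 1/(1 − MPC) = 1/(1 − 0.858) = 1/0.142 ≈ 7.042.
ΔY = k × ΔG = (+$43 billion) / 0.142 ≈ +$303 billion.

+$303 billion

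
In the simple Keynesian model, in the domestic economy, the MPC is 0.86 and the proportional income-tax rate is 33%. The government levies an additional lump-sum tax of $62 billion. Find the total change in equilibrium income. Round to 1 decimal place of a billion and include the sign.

−$125.8 billion

A lump-sum tax change of +$62 billion shifts disposable income by −$62 billion; first-round consumption changes by −c × ΔT = −0.86 × (+$62 billion) = −$53.32 billion.
Expenditure multiplier = 1/(1 − c(1−t)) = 1/(1 − 0.86×0.67) = 1/0.4238 ≈ 2.36.
The tax multiplier is −c × k ≈ −2.029, so ΔY = k × (−c·ΔT) = (−$53.32 billion) / 0.4238 ≈ −$125.8 billion.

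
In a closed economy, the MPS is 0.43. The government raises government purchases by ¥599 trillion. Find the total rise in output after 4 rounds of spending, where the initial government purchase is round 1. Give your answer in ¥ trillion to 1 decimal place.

¥1,246.0 trillion

MPC = 1 − MPS = 1 − 0.43 = 0.57.
Round 1 adds ΔG = ¥599 trillion; each later round is MPC = 0.57 times the previous.
After 4 rounds: 599 + 341.43 + 194.6151 + 110.930607 = ΔG·(1 − c^4)/(1 − c) = 599 × (1 − 0.10556001)/0.43 ≈ ¥1,246 trillion.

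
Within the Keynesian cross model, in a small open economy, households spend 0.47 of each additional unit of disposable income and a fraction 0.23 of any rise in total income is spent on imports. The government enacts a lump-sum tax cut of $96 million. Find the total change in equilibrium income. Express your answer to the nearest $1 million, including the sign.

+$59 million

A lump-sum tax change of −$96 million shifts disposable income by +$96 million; first-round consumption changes by −c × ΔT = −0.47 × (−$96 million) = +$45.12 million.
Expenditure multiplier = 1/(1 − c + m) = 1/(1 − 0.47 + 0.23) = 1/0.76 ≈ 1.316.
The tax multiplier is −c × k ≈ −0.618, so ΔY = k × (−c·ΔT) = (+$45.12 million) / 0.76 ≈ +$59 million.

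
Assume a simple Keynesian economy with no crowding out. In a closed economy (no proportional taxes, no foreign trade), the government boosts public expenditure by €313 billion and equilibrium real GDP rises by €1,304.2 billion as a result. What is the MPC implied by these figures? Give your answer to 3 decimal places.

Implied spending multiplier k = ΔY/ΔG = 1,304.2/313 ≈ 4.1668.
Since k = 1/(1 − MPC), MPC = 1 − 1/k = 1 − ΔG/ΔY = 1 − 313/1,304.2 ≈ 0.760.

0.760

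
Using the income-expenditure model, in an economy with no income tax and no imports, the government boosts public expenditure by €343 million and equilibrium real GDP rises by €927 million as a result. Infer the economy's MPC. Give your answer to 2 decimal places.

Implied spending multiplier k = ΔY/ΔG = 927/343 ≈ 2.7026.
Since k = 1/(1 − MPC), MPC = 1 − 1/k = 1 − ΔG/ΔY = 1 − 343/927 ≈ 0.63.

0.63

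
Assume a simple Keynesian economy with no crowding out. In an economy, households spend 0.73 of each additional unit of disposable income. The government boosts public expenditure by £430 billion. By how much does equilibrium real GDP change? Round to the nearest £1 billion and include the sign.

Spending multiplier = 1/(1 − MPC) = 1/(1 − 0.73) = 1/0.27 ≈ 3.704.
ΔY = k × ΔG = (+£430 billion) / 0.27 ≈ +£1,593 billion.

+£1,593 billion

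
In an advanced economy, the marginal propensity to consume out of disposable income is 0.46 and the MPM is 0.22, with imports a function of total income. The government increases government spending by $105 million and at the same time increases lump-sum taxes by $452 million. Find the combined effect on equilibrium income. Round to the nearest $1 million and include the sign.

Expenditure multiplier = 1/(1 − c + m) = 1/(1 − 0.46 + 0.22) = 1/0.76 ≈ 1.316.
ΔG contributes k·ΔG = (+$105 million) / 0.76 ≈ +$138.2 million.
ΔT of +$452 million changes first-round spending by −c·ΔT = −$207.92 million, contributing k·(−c·ΔT) = (−$207.92 million) / 0.76 ≈ −$273.6 million.
Net ΔY = k(ΔG − c·ΔT) = (−$102.92 million) / 0.76 ≈ −$135 million.

−$135 million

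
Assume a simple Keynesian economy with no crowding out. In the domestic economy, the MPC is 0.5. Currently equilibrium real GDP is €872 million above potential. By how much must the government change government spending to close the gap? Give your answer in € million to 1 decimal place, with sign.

Spending multiplier = 1/(1 − MPC) = 1/(1 − 0.5) = 1/0.5 = 2.
Need ΔY = −€872 million, so ΔG = ΔY/k = (−€872 million) × 0.5 = −€436 million.
The government should cut government spending by €436 million.

−€436.0 million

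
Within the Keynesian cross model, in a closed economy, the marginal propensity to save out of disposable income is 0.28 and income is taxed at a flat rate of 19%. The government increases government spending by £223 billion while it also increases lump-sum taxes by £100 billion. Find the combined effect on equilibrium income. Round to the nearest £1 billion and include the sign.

MPC = 1 − MPS = 1 − 0.28 = 0.72.
Expenditure multiplier = 1/(1 − c(1−t)) = 1/(1 − 0.72×0.81) = 1/0.4168 ≈ 2.399.
ΔG contributes k·ΔG = (+£223 billion) / 0.4168 ≈ +£535 billion.
ΔT of +£100 billion changes first-round spending by −c·ΔT = −£72 billion, contributing k·(−c·ΔT) = (−£72 billion) / 0.4168 ≈ −£172.7 billion.
Net ΔY = k(ΔG − c·ΔT) = (+£151 billion) / 0.4168 ≈ +£362 billion.

+£362 billion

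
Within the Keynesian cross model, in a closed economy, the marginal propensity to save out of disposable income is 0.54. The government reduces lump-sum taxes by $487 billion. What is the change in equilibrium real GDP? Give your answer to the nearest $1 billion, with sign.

+$415 billion

MPC = 1 − MPS = 1 − 0.54 = 0.46.
A lump-sum tax change of −$487 billion shifts disposable income by +$487 billion; first-round consumption changes by −c × ΔT = −0.46 × (−$487 billion) = +$224.02 billion.
Expenditure multiplier = 1/(1 − MPC) = 1/(1 − 0.46) = 1/0.54 ≈ 1.852.
The tax multiplier is −c × k ≈ −0.852, so ΔY = k × (−c·ΔT) = (+$224.02 billion) / 0.54 ≈ +$415 billion.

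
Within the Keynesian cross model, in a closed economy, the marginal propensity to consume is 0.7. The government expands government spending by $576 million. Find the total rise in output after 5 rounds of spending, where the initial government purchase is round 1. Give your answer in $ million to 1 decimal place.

$1,597.3 million

Round 1 adds ΔG = $576 million; each later round is MPC = 0.7 times the previous.
After 5 rounds: 576 + 403.2 + 282.24 + 197.568 + 138.2976 = ΔG·(1 − c^5)/(1 − c) = 576 × (1 − 0.16807)/0.3 ≈ $1,597.3 million.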